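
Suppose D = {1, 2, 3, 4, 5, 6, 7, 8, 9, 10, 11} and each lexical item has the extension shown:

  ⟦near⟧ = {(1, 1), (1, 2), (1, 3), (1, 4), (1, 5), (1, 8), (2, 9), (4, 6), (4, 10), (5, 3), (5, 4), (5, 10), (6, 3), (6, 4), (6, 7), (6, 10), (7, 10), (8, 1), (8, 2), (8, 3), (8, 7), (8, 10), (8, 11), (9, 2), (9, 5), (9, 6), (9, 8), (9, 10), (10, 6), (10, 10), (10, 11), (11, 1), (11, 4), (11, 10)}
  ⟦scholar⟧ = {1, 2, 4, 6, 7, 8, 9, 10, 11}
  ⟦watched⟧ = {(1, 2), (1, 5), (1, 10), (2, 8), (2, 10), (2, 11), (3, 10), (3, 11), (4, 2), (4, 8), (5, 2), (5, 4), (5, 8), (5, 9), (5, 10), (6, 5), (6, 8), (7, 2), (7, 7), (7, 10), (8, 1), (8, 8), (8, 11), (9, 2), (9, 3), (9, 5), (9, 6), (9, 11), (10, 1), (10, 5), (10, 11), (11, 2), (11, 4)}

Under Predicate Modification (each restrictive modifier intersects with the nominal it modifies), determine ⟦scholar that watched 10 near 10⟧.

⟦that watched 10⟧ = {x : ⟨x, 10⟩ ∈ ⟦watched⟧} = {1, 2, 3, 5, 7}
⟦near 10⟧ = {x : ⟨x, 10⟩ ∈ ⟦near⟧} = {4, 5, 6, 7, 8, 9, 10, 11}
⟦scholar⟧ = {1, 2, 4, 6, 7, 8, 9, 10, 11}
… ∩ ⟦that watched 10⟧ = {1, 2, 4, 6, 7, 8, 9, 10, 11} ∩ {1, 2, 3, 5, 7} = {1, 2, 7}
… ∩ ⟦near 10⟧ = {1, 2, 7} ∩ {4, 5, 6, 7, 8, 9, 10, 11} = {7}
So ⟦scholar that watched 10 near 10⟧ = {7}.

{7}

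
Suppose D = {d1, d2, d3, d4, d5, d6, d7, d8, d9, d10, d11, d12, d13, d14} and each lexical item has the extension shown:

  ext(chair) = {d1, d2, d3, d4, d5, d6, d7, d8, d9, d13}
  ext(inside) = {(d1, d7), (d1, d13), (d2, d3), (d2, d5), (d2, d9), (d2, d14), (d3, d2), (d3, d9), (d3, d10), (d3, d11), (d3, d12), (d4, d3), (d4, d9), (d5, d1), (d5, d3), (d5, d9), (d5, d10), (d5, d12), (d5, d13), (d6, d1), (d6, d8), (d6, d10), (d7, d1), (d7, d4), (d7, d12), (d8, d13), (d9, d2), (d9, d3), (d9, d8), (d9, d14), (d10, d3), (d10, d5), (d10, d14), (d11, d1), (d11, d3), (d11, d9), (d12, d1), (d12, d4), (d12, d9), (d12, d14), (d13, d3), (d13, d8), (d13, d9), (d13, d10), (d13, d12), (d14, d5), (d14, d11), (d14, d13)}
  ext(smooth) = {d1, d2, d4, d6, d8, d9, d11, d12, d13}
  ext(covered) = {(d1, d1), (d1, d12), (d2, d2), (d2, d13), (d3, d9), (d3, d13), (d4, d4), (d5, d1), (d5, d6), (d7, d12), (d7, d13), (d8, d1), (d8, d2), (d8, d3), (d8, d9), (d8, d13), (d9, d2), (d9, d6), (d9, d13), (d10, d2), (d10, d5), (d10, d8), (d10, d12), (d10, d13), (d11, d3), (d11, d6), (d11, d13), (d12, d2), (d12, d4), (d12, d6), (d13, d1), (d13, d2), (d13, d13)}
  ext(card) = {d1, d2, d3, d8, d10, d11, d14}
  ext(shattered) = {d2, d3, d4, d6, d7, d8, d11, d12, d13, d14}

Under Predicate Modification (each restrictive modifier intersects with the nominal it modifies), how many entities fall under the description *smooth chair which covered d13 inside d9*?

⟦which covered d13⟧ = {x : ⟨x, d13⟩ ∈ ⟦covered⟧} = {d2, d3, d7, d8, d9, d10, d11, d13}
⟦inside d9⟧ = {x : ⟨x, d9⟩ ∈ ⟦inside⟧} = {d2, d3, d4, d5, d11, d12, d13}
⟦chair⟧ = {d1, d2, d3, d4, d5, d6, d7, d8, d9, d13}
… ∩ ⟦which covered d13⟧ = {d1, d2, d3, d4, d5, d6, d7, d8, d9, d13} ∩ {d2, d3, d7, d8, d9, d10, d11, d13} = {d2, d3, d7, d8, d9, d13}
… ∩ ⟦inside d9⟧ = {d2, d3, d7, d8, d9, d13} ∩ {d2, d3, d4, d5, d11, d12, d13} = {d2, d3, d13}
… ∩ ⟦smooth⟧ = {d2, d3, d13} ∩ {d1, d2, d4, d6, d8, d9, d11, d12, d13} = {d2, d13}
⟦smooth chair which covered d13 inside d9⟧ = {d2, d13}, so the cardinality is 2.

2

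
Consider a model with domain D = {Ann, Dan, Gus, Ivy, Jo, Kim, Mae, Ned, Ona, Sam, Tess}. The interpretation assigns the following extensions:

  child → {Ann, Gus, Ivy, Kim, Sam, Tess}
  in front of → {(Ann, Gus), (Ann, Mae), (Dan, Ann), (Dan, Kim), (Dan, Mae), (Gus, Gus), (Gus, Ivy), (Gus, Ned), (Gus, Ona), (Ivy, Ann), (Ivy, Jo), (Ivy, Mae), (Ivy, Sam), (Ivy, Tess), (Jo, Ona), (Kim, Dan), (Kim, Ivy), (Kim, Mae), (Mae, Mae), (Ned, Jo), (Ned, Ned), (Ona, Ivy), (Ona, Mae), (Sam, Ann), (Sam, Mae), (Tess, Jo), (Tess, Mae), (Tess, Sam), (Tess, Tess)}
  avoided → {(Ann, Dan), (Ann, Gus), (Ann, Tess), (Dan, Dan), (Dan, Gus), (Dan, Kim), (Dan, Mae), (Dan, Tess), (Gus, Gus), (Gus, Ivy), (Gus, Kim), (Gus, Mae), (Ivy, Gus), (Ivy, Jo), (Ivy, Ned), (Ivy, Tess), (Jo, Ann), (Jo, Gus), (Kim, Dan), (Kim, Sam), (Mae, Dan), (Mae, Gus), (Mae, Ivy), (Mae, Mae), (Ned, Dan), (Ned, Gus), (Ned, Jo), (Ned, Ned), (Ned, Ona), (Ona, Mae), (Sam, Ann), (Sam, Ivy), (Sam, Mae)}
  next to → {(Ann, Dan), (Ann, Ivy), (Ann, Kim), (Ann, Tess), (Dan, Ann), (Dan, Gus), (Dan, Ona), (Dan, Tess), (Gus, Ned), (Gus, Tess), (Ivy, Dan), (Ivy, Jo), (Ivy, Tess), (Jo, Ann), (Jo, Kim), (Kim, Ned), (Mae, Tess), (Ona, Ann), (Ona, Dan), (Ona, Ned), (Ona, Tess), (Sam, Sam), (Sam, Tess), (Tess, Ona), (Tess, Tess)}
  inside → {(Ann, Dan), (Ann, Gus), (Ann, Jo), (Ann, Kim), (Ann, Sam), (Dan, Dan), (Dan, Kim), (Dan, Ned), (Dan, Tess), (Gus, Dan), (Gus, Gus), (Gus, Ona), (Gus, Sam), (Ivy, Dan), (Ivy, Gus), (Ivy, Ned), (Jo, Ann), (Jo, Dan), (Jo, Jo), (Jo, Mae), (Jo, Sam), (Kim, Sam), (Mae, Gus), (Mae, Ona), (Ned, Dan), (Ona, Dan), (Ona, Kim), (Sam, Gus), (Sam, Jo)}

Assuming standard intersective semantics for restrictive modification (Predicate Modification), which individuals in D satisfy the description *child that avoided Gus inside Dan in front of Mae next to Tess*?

{Ann, Ivy}

⟦that avoided Gus⟧ = {x : ⟨x, Gus⟩ ∈ ⟦avoided⟧} = {Ann, Dan, Gus, Ivy, Jo, Mae, Ned}
⟦inside Dan⟧ = {x : ⟨x, Dan⟩ ∈ ⟦inside⟧} = {Ann, Dan, Gus, Ivy, Jo, Ned, Ona}
⟦in front of Mae⟧ = {x : ⟨x, Mae⟩ ∈ ⟦in front of⟧} = {Ann, Dan, Ivy, Kim, Mae, Ona, Sam, Tess}
⟦next to Tess⟧ = {x : ⟨x, Tess⟩ ∈ ⟦next to⟧} = {Ann, Dan, Gus, Ivy, Mae, Ona, Sam, Tess}
⟦child⟧ = {Ann, Gus, Ivy, Kim, Sam, Tess}
… ∩ ⟦that avoided Gus⟧ = {Ann, Gus, Ivy, Kim, Sam, Tess} ∩ {Ann, Dan, Gus, Ivy, Jo, Mae, Ned} = {Ann, Gus, Ivy}
… ∩ ⟦inside Dan⟧ = {Ann, Gus, Ivy} ∩ {Ann, Dan, Gus, Ivy, Jo, Ned, Ona} = {Ann, Gus, Ivy}
… ∩ ⟦in front of Mae⟧ = {Ann, Gus, Ivy} ∩ {Ann, Dan, Ivy, Kim, Mae, Ona, Sam, Tess} = {Ann, Ivy}
… ∩ ⟦next to Tess⟧ = {Ann, Ivy} ∩ {Ann, Dan, Gus, Ivy, Mae, Ona, Sam, Tess} = {Ann, Ivy}
So ⟦child that avoided Gus inside Dan in front of Mae next to Tess⟧ = {Ann, Ivy}.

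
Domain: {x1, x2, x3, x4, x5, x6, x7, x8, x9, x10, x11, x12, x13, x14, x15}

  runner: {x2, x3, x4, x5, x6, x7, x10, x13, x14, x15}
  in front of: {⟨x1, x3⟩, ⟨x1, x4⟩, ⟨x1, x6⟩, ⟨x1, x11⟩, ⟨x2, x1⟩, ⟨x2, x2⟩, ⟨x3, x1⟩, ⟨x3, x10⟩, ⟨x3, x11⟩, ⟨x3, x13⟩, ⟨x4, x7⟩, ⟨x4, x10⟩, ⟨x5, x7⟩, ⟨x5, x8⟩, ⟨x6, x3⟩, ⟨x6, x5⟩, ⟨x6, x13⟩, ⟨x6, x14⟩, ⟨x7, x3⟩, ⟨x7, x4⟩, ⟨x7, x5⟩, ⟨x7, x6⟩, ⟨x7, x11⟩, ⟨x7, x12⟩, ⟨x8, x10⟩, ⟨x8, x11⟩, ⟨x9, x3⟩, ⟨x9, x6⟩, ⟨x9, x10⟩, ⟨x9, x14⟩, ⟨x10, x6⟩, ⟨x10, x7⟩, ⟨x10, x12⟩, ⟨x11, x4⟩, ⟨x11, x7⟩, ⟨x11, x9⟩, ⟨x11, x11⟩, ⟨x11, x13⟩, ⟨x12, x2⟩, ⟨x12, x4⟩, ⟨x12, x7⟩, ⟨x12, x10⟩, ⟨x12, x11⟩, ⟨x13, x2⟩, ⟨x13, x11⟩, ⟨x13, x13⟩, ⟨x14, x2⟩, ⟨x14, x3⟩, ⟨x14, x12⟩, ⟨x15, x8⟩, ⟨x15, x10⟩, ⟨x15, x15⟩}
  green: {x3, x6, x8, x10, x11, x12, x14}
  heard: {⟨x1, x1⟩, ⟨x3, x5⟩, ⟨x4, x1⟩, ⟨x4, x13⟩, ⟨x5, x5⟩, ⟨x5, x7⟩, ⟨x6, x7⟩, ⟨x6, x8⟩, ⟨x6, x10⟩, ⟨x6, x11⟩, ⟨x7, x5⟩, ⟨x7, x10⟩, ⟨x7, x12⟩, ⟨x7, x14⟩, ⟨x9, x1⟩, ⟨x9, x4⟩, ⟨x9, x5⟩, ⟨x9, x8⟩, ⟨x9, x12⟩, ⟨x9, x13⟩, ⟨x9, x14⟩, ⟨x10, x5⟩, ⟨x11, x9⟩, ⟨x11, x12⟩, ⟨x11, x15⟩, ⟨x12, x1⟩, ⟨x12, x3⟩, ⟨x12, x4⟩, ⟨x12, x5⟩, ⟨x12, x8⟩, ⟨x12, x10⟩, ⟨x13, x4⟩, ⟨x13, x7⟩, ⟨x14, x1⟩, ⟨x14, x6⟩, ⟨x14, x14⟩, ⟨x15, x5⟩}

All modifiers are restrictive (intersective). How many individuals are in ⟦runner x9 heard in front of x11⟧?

1

⟦x9 heard⟧ = {x : ⟨x9, x⟩ ∈ ⟦heard⟧} = {x1, x4, x5, x8, x12, x13, x14}
⟦in front of x11⟧ = {x : ⟨x, x11⟩ ∈ ⟦in front of⟧} = {x1, x3, x7, x8, x11, x12, x13}
⟦runner⟧ = {x2, x3, x4, x5, x6, x7, x10, x13, x14, x15}
… ∩ ⟦x9 heard⟧ = {x2, x3, x4, x5, x6, x7, x10, x13, x14, x15} ∩ {x1, x4, x5, x8, x12, x13, x14} = {x4, x5, x13, x14}
… ∩ ⟦in front of x11⟧ = {x4, x5, x13, x14} ∩ {x1, x3, x7, x8, x11, x12, x13} = {x13}
⟦runner x9 heard in front of x11⟧ = {x13}, so the cardinality is 1.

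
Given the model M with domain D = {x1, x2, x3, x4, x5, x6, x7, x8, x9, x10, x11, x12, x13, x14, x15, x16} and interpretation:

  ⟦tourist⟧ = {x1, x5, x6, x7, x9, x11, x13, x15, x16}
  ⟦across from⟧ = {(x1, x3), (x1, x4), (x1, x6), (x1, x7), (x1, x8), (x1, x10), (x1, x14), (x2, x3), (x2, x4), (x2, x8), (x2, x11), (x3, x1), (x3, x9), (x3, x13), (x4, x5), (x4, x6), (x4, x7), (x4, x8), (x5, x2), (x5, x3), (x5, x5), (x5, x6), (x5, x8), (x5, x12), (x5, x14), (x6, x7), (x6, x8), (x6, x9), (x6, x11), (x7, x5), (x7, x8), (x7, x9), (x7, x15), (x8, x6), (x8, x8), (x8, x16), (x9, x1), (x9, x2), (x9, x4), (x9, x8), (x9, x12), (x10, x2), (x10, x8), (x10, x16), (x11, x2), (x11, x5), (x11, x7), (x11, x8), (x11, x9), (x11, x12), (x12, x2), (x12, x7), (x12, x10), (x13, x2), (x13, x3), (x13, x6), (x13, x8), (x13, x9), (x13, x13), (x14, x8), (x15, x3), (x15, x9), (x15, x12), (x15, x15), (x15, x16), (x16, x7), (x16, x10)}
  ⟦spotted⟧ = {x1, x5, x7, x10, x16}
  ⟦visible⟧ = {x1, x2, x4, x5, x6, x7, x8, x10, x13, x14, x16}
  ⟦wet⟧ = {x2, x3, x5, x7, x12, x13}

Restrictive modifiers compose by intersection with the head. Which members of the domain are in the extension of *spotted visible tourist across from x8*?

{x1, x5, x7}

⟦across from x8⟧ = {x : ⟨x, x8⟩ ∈ ⟦across from⟧} = {x1, x2, x4, x5, x6, x7, x8, x9, x10, x11, x13, x14}
⟦tourist⟧ = {x1, x5, x6, x7, x9, x11, x13, x15, x16}
… ∩ ⟦across from x8⟧ = {x1, x5, x6, x7, x9, x11, x13, x15, x16} ∩ {x1, x2, x4, x5, x6, x7, x8, x9, x10, x11, x13, x14} = {x1, x5, x6, x7, x9, x11, x13}
… ∩ ⟦spotted⟧ = {x1, x5, x6, x7, x9, x11, x13} ∩ {x1, x5, x7, x10, x16} = {x1, x5, x7}
… ∩ ⟦visible⟧ = {x1, x5, x7} ∩ {x1, x2, x4, x5, x6, x7, x8, x10, x13, x14, x16} = {x1, x5, x7}
So ⟦spotted visible tourist across from x8⟧ = {x1, x5, x7}.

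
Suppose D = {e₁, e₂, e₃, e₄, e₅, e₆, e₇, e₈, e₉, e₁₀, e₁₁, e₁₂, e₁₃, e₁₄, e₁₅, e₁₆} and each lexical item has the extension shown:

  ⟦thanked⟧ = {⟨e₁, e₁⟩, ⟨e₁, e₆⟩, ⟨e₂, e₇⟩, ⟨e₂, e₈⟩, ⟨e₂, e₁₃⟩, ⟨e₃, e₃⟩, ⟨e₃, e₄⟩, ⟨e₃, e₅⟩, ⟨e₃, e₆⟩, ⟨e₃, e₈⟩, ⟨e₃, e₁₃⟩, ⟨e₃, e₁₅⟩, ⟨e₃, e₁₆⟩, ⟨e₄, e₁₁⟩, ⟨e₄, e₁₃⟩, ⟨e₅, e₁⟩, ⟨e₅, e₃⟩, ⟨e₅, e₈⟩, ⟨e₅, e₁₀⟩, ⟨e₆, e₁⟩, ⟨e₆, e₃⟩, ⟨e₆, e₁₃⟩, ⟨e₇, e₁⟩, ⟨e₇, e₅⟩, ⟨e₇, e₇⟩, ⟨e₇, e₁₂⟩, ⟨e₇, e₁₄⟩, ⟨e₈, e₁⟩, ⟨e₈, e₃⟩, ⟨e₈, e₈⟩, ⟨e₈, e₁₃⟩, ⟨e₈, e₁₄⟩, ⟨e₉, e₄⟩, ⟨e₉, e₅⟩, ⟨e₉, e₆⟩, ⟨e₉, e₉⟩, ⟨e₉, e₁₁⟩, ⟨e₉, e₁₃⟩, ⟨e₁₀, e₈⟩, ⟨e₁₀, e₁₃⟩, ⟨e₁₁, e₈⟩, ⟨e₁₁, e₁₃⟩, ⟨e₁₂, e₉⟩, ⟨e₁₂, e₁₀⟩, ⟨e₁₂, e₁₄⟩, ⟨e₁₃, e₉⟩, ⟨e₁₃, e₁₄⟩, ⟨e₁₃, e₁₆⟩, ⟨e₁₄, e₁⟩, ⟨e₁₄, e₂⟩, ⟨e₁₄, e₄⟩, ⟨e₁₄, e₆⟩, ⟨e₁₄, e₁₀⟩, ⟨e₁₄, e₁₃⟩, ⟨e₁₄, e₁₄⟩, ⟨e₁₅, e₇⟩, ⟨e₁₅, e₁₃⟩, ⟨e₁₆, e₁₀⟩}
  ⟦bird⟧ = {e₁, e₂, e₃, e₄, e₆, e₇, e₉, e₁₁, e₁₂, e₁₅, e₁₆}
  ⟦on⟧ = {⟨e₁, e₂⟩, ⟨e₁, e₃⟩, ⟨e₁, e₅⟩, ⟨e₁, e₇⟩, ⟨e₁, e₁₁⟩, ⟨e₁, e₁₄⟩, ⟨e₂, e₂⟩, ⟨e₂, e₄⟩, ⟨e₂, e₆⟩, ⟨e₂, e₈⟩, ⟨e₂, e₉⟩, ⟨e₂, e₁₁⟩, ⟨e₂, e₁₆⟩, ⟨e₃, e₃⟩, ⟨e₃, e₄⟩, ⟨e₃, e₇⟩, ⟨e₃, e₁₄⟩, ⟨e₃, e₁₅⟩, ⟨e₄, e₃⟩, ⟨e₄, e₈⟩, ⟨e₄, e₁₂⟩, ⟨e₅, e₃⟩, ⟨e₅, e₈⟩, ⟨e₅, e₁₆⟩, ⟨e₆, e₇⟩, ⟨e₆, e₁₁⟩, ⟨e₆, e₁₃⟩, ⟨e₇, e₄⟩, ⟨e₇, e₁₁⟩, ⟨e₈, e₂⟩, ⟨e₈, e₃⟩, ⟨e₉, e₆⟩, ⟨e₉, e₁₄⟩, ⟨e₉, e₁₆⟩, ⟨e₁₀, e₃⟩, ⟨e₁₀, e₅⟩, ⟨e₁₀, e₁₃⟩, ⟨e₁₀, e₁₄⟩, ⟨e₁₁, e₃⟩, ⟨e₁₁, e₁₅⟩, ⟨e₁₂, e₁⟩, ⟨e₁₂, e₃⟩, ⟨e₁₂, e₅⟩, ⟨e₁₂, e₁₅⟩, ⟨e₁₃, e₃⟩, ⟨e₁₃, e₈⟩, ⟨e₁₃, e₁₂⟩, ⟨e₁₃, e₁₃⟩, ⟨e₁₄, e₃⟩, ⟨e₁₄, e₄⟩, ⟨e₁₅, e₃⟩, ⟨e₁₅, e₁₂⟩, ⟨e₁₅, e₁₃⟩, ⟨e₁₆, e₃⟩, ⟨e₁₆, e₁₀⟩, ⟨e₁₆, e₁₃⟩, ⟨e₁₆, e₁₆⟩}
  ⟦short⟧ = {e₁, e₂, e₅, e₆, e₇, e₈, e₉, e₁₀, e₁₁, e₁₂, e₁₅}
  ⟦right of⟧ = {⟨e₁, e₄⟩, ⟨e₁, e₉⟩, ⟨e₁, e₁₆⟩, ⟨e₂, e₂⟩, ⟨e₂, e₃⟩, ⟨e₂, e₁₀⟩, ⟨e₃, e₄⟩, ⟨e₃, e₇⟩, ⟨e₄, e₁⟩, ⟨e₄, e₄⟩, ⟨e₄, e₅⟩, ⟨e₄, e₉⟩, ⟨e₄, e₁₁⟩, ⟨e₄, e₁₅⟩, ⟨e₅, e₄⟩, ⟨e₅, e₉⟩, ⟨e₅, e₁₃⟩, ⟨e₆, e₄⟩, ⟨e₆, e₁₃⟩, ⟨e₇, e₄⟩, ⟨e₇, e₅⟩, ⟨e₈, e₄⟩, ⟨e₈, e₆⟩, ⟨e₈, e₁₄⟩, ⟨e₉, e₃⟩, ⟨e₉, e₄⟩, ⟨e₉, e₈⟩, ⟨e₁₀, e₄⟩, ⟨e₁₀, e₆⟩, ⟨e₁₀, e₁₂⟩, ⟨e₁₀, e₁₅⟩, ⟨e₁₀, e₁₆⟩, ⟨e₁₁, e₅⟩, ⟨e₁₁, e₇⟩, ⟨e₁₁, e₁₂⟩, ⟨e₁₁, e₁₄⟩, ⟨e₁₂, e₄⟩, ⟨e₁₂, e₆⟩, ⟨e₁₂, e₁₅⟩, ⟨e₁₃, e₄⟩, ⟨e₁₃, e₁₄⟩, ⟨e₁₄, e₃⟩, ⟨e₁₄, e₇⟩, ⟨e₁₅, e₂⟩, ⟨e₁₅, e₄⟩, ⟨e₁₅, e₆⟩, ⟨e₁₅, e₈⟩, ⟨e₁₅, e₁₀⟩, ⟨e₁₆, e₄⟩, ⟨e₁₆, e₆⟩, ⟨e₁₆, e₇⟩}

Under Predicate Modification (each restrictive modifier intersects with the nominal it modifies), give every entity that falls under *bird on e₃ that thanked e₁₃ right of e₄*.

⟦on e₃⟧ = {x : ⟨x, e₃⟩ ∈ ⟦on⟧} = {e₁, e₃, e₄, e₅, e₈, e₁₀, e₁₁, e₁₂, e₁₃, e₁₄, e₁₅, e₁₆}
⟦that thanked e₁₃⟧ = {x : ⟨x, e₁₃⟩ ∈ ⟦thanked⟧} = {e₂, e₃, e₄, e₆, e₈, e₉, e₁₀, e₁₁, e₁₄, e₁₅}
⟦right of e₄⟧ = {x : ⟨x, e₄⟩ ∈ ⟦right of⟧} = {e₁, e₃, e₄, e₅, e₆, e₇, e₈, e₉, e₁₀, e₁₂, e₁₃, e₁₅, e₁₆}
⟦bird⟧ = {e₁, e₂, e₃, e₄, e₆, e₇, e₉, e₁₁, e₁₂, e₁₅, e₁₆}
… ∩ ⟦on e₃⟧ = {e₁, e₂, e₃, e₄, e₆, e₇, e₉, e₁₁, e₁₂, e₁₅, e₁₆} ∩ {e₁, e₃, e₄, e₅, e₈, e₁₀, e₁₁, e₁₂, e₁₃, e₁₄, e₁₅, e₁₆} = {e₁, e₃, e₄, e₁₁, e₁₂, e₁₅, e₁₆}
… ∩ ⟦that thanked e₁₃⟧ = {e₁, e₃, e₄, e₁₁, e₁₂, e₁₅, e₁₆} ∩ {e₂, e₃, e₄, e₆, e₈, e₉, e₁₀, e₁₁, e₁₄, e₁₅} = {e₃, e₄, e₁₁, e₁₅}
… ∩ ⟦right of e₄⟧ = {e₃, e₄, e₁₁, e₁₅} ∩ {e₁, e₃, e₄, e₅, e₆, e₇, e₈, e₉, e₁₀, e₁₂, e₁₃, e₁₅, e₁₆} = {e₃, e₄, e₁₅}
So ⟦bird on e₃ that thanked e₁₃ right of e₄⟧ = {e₃, e₄, e₁₅}.

{e₃, e₄, e₁₅}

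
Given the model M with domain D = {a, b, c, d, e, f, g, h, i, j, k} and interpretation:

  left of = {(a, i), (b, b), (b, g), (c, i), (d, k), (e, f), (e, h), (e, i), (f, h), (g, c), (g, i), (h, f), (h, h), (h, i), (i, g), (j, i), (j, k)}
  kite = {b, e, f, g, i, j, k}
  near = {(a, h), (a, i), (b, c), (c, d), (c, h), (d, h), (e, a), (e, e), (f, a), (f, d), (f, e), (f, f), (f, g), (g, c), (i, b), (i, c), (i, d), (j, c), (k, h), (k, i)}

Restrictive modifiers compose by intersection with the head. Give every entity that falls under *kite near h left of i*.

⟦near h⟧ = {x : ⟨x, h⟩ ∈ ⟦near⟧} = {a, c, d, k}
⟦left of i⟧ = {x : ⟨x, i⟩ ∈ ⟦left of⟧} = {a, c, e, g, h, j}
⟦kite⟧ = {b, e, f, g, i, j, k}
… ∩ ⟦near h⟧ = {b, e, f, g, i, j, k} ∩ {a, c, d, k} = {k}
… ∩ ⟦left of i⟧ = {k} ∩ {a, c, e, g, h, j} = ∅
So ⟦kite near h left of i⟧ = ∅.

∅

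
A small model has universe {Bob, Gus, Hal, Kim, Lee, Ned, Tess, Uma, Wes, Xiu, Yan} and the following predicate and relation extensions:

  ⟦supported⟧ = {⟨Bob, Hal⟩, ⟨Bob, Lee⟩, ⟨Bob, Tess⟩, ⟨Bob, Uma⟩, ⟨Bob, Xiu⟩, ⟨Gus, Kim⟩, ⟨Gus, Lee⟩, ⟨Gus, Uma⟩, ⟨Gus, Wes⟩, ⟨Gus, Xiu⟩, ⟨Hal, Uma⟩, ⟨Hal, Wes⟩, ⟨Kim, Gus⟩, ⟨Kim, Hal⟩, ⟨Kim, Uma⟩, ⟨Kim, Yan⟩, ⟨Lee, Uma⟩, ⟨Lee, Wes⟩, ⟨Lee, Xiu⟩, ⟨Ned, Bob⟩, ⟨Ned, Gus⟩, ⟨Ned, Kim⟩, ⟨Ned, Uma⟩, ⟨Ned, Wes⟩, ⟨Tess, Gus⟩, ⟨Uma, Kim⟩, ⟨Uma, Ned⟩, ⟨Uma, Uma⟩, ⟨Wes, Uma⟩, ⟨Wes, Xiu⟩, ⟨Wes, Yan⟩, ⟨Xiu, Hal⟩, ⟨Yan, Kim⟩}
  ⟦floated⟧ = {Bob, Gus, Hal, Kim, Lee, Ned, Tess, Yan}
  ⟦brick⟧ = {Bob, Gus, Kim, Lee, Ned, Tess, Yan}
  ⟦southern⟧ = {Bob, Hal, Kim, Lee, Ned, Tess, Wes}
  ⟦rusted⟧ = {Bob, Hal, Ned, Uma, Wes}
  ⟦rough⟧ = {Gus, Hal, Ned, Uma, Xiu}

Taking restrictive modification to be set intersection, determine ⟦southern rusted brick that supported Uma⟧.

{Bob, Ned}

⟦that supported Uma⟧ = {x : ⟨x, Uma⟩ ∈ ⟦supported⟧} = {Bob, Gus, Hal, Kim, Lee, Ned, Uma, Wes}
⟦brick⟧ = {Bob, Gus, Kim, Lee, Ned, Tess, Yan}
… ∩ ⟦that supported Uma⟧ = {Bob, Gus, Kim, Lee, Ned, Tess, Yan} ∩ {Bob, Gus, Hal, Kim, Lee, Ned, Uma, Wes} = {Bob, Gus, Kim, Lee, Ned}
… ∩ ⟦southern⟧ = {Bob, Gus, Kim, Lee, Ned} ∩ {Bob, Hal, Kim, Lee, Ned, Tess, Wes} = {Bob, Kim, Lee, Ned}
… ∩ ⟦rusted⟧ = {Bob, Kim, Lee, Ned} ∩ {Bob, Hal, Ned, Uma, Wes} = {Bob, Ned}
So ⟦southern rusted brick that supported Uma⟧ = {Bob, Ned}.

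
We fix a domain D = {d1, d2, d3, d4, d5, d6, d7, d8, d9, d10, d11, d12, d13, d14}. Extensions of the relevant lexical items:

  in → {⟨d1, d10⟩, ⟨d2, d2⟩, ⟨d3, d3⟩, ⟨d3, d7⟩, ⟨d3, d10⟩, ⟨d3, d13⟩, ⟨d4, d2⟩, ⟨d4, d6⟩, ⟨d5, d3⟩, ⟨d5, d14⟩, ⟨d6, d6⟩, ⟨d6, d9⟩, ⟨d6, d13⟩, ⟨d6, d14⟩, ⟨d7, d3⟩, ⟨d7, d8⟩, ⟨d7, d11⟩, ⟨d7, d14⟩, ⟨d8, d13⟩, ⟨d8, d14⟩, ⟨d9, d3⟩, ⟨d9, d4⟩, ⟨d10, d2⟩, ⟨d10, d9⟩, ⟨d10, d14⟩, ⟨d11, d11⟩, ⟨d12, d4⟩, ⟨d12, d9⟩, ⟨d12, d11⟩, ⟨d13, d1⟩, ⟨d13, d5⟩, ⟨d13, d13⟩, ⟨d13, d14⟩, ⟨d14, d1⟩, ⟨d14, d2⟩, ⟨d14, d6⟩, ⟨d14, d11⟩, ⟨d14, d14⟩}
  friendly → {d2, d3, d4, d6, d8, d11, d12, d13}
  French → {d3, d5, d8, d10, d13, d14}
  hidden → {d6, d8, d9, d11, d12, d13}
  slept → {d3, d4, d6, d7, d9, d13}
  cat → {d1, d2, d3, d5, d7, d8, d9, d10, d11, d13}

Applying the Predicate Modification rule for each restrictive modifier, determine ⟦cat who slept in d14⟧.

{d7, d13}

⟦who slept⟧ = ⟦slept⟧ = {d3, d4, d6, d7, d9, d13}
⟦in d14⟧ = {x : ⟨x, d14⟩ ∈ ⟦in⟧} = {d5, d6, d7, d8, d10, d13, d14}
⟦cat⟧ = {d1, d2, d3, d5, d7, d8, d9, d10, d11, d13}
… ∩ ⟦who slept⟧ = {d1, d2, d3, d5, d7, d8, d9, d10, d11, d13} ∩ {d3, d4, d6, d7, d9, d13} = {d3, d7, d9, d13}
… ∩ ⟦in d14⟧ = {d3, d7, d9, d13} ∩ {d5, d6, d7, d8, d10, d13, d14} = {d7, d13}
So ⟦cat who slept in d14⟧ = {d7, d13}.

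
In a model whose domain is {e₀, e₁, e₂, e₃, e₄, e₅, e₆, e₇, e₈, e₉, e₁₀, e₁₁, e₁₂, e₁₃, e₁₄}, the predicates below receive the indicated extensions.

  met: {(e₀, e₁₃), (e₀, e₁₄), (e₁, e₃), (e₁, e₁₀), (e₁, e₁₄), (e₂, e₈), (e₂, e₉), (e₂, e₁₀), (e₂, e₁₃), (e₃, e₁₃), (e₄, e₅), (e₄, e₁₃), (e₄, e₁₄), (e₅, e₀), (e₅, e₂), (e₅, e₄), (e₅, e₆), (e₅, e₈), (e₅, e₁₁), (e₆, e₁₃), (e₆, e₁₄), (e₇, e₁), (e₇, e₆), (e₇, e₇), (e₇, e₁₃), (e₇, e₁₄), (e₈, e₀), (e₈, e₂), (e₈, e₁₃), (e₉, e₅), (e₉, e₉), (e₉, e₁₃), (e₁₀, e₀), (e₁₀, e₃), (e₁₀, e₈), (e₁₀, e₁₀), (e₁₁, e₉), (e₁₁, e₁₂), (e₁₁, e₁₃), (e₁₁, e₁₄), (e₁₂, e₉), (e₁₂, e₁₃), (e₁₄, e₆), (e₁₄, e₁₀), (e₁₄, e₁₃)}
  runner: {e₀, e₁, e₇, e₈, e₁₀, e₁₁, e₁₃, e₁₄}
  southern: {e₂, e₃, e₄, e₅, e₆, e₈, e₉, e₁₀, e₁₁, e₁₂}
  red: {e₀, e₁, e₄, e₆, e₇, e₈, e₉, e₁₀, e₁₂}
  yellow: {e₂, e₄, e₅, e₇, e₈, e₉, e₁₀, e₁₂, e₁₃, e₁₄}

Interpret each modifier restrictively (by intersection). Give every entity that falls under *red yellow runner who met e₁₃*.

{e₇, e₈}

⟦who met e₁₃⟧ = {x : ⟨x, e₁₃⟩ ∈ ⟦met⟧} = {e₀, e₂, e₃, e₄, e₆, e₇, e₈, e₉, e₁₁, e₁₂, e₁₄}
⟦runner⟧ = {e₀, e₁, e₇, e₈, e₁₀, e₁₁, e₁₃, e₁₄}
… ∩ ⟦who met e₁₃⟧ = {e₀, e₁, e₇, e₈, e₁₀, e₁₁, e₁₃, e₁₄} ∩ {e₀, e₂, e₃, e₄, e₆, e₇, e₈, e₉, e₁₁, e₁₂, e₁₄} = {e₀, e₇, e₈, e₁₁, e₁₄}
… ∩ ⟦red⟧ = {e₀, e₇, e₈, e₁₁, e₁₄} ∩ {e₀, e₁, e₄, e₆, e₇, e₈, e₉, e₁₀, e₁₂} = {e₀, e₇, e₈}
… ∩ ⟦yellow⟧ = {e₀, e₇, e₈} ∩ {e₂, e₄, e₅, e₇, e₈, e₉, e₁₀, e₁₂, e₁₃, e₁₄} = {e₇, e₈}
So ⟦red yellow runner who met e₁₃⟧ = {e₇, e₈}.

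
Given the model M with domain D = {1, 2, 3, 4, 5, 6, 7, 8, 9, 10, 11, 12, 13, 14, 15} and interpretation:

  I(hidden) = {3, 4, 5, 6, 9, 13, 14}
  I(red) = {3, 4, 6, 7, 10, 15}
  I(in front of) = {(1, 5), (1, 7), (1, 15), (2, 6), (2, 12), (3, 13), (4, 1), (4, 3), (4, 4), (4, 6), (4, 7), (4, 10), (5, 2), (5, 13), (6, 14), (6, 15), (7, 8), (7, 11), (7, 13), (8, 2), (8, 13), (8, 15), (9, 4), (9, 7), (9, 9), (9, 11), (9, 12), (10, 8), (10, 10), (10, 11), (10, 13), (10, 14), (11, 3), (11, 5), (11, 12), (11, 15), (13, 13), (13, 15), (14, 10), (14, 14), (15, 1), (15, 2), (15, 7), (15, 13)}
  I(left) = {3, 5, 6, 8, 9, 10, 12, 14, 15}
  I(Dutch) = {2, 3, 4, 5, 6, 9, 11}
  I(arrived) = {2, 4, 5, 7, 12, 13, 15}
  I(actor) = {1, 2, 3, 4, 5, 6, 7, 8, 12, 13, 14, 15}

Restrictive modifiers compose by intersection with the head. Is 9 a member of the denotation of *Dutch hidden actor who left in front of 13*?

⟦who left⟧ = ⟦left⟧ = {3, 5, 6, 8, 9, 10, 12, 14, 15}
⟦in front of 13⟧ = {x : ⟨x, 13⟩ ∈ ⟦in front of⟧} = {3, 5, 7, 8, 10, 13, 15}
⟦actor⟧ = {1, 2, 3, 4, 5, 6, 7, 8, 12, 13, 14, 15}
… ∩ ⟦who left⟧ = {1, 2, 3, 4, 5, 6, 7, 8, 12, 13, 14, 15} ∩ {3, 5, 6, 8, 9, 10, 12, 14, 15} = {3, 5, 6, 8, 12, 14, 15}
… ∩ ⟦in front of 13⟧ = {3, 5, 6, 8, 12, 14, 15} ∩ {3, 5, 7, 8, 10, 13, 15} = {3, 5, 8, 15}
… ∩ ⟦Dutch⟧ = {3, 5, 8, 15} ∩ {2, 3, 4, 5, 6, 9, 11} = {3, 5}
… ∩ ⟦hidden⟧ = {3, 5} ∩ {3, 4, 5, 6, 9, 13, 14} = {3, 5}
⟦Dutch hidden actor who left in front of 13⟧ = {3, 5}; 9 ∉ this set.

no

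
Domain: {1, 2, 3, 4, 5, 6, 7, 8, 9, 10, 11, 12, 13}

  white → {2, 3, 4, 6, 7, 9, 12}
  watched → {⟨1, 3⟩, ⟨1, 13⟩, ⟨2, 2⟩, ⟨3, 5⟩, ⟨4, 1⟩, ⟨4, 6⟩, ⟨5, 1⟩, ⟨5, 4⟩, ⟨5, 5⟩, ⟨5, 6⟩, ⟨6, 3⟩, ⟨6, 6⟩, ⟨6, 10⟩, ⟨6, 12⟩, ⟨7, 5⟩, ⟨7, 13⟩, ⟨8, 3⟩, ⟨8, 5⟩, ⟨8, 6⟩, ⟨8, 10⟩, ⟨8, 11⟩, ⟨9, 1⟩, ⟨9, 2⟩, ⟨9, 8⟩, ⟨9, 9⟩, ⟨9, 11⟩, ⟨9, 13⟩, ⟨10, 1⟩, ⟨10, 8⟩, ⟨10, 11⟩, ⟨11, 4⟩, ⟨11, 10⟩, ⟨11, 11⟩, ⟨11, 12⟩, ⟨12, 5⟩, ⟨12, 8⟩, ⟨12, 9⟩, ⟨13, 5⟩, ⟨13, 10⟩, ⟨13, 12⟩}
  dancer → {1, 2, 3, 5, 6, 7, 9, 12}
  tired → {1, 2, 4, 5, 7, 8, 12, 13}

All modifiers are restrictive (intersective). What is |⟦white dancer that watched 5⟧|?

3

⟦that watched 5⟧ = {x : ⟨x, 5⟩ ∈ ⟦watched⟧} = {3, 5, 7, 8, 12, 13}
⟦dancer⟧ = {1, 2, 3, 5, 6, 7, 9, 12}
… ∩ ⟦that watched 5⟧ = {1, 2, 3, 5, 6, 7, 9, 12} ∩ {3, 5, 7, 8, 12, 13} = {3, 5, 7, 12}
… ∩ ⟦white⟧ = {3, 5, 7, 12} ∩ {2, 3, 4, 6, 7, 9, 12} = {3, 7, 12}
⟦white dancer that watched 5⟧ = {3, 7, 12}, so the cardinality is 3.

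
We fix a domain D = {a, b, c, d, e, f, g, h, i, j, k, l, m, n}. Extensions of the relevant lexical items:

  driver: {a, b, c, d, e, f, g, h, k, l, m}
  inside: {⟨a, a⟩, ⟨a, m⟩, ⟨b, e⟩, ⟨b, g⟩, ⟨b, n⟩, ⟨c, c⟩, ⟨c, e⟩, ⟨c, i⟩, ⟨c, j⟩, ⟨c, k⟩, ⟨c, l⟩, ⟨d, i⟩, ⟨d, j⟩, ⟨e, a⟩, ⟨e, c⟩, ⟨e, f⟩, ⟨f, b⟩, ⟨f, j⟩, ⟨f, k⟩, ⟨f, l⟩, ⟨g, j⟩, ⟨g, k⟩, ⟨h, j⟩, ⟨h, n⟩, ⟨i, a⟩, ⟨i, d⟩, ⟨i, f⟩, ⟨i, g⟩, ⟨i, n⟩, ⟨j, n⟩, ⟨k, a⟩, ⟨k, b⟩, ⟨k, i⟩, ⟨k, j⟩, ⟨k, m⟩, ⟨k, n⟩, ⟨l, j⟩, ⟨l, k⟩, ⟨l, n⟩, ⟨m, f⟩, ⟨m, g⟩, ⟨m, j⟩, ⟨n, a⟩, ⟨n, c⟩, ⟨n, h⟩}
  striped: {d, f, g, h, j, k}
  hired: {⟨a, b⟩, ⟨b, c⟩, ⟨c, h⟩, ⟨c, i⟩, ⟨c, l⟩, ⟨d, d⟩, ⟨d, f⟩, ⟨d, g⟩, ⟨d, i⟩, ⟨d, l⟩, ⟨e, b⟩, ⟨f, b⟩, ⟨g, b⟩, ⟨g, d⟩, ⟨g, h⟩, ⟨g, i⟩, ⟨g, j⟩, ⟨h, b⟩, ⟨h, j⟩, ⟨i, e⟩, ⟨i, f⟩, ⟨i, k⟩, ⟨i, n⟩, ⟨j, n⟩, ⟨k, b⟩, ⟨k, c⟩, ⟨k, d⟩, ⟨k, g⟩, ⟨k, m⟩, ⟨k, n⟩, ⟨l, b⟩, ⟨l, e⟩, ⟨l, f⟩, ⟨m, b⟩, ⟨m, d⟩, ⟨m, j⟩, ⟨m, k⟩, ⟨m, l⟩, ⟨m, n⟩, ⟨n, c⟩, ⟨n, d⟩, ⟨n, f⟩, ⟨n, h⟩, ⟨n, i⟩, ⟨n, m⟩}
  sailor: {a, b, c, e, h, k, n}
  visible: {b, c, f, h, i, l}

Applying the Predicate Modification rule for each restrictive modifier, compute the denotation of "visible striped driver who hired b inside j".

⟦who hired b⟧ = {x : ⟨x, b⟩ ∈ ⟦hired⟧} = {a, e, f, g, h, k, l, m}
⟦inside j⟧ = {x : ⟨x, j⟩ ∈ ⟦inside⟧} = {c, d, f, g, h, k, l, m}
⟦driver⟧ = {a, b, c, d, e, f, g, h, k, l, m}
… ∩ ⟦who hired b⟧ = {a, b, c, d, e, f, g, h, k, l, m} ∩ {a, e, f, g, h, k, l, m} = {a, e, f, g, h, k, l, m}
… ∩ ⟦inside j⟧ = {a, e, f, g, h, k, l, m} ∩ {c, d, f, g, h, k, l, m} = {f, g, h, k, l, m}
… ∩ ⟦visible⟧ = {f, g, h, k, l, m} ∩ {b, c, f, h, i, l} = {f, h, l}
… ∩ ⟦striped⟧ = {f, h, l} ∩ {d, f, g, h, j, k} = {f, h}
So ⟦visible striped driver who hired b inside j⟧ = {f, h}.

{f, h}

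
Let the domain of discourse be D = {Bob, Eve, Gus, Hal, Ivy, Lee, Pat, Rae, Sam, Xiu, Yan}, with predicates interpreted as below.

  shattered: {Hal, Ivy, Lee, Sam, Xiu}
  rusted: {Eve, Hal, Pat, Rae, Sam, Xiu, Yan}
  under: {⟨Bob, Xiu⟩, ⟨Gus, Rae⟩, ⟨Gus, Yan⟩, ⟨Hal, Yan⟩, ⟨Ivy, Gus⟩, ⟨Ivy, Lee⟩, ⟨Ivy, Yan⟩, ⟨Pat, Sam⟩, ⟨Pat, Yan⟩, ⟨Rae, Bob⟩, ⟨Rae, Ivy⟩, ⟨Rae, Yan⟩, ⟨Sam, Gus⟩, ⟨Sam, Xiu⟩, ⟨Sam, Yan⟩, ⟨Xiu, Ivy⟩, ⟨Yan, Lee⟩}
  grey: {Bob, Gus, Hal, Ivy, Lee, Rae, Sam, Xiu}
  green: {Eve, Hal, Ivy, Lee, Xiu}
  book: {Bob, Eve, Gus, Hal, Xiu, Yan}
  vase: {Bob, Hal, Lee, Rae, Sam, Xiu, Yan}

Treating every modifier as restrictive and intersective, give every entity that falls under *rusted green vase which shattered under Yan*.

{Hal}

⟦which shattered⟧ = ⟦shattered⟧ = {Hal, Ivy, Lee, Sam, Xiu}
⟦under Yan⟧ = {x : ⟨x, Yan⟩ ∈ ⟦under⟧} = {Gus, Hal, Ivy, Pat, Rae, Sam}
⟦vase⟧ = {Bob, Hal, Lee, Rae, Sam, Xiu, Yan}
… ∩ ⟦which shattered⟧ = {Bob, Hal, Lee, Rae, Sam, Xiu, Yan} ∩ {Hal, Ivy, Lee, Sam, Xiu} = {Hal, Lee, Sam, Xiu}
… ∩ ⟦under Yan⟧ = {Hal, Lee, Sam, Xiu} ∩ {Gus, Hal, Ivy, Pat, Rae, Sam} = {Hal, Sam}
… ∩ ⟦rusted⟧ = {Hal, Sam} ∩ {Eve, Hal, Pat, Rae, Sam, Xiu, Yan} = {Hal, Sam}
… ∩ ⟦green⟧ = {Hal, Sam} ∩ {Eve, Hal, Ivy, Lee, Xiu} = {Hal}
So ⟦rusted green vase which shattered under Yan⟧ = {Hal}.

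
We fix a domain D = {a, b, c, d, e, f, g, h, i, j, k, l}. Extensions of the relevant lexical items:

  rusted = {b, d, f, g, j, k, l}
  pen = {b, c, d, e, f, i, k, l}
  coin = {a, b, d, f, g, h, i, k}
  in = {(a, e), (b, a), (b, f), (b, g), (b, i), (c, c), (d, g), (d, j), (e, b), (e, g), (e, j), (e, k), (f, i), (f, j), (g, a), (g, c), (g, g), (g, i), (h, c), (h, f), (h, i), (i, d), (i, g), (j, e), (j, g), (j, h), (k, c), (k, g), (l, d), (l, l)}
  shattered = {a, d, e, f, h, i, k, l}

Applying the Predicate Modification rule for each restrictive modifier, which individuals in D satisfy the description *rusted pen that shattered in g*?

{d, k}

⟦that shattered⟧ = ⟦shattered⟧ = {a, d, e, f, h, i, k, l}
⟦in g⟧ = {x : ⟨x, g⟩ ∈ ⟦in⟧} = {b, d, e, g, i, j, k}
⟦pen⟧ = {b, c, d, e, f, i, k, l}
… ∩ ⟦that shattered⟧ = {b, c, d, e, f, i, k, l} ∩ {a, d, e, f, h, i, k, l} = {d, e, f, i, k, l}
… ∩ ⟦in g⟧ = {d, e, f, i, k, l} ∩ {b, d, e, g, i, j, k} = {d, e, i, k}
… ∩ ⟦rusted⟧ = {d, e, i, k} ∩ {b, d, f, g, j, k, l} = {d, k}
So ⟦rusted pen that shattered in g⟧ = {d, k}.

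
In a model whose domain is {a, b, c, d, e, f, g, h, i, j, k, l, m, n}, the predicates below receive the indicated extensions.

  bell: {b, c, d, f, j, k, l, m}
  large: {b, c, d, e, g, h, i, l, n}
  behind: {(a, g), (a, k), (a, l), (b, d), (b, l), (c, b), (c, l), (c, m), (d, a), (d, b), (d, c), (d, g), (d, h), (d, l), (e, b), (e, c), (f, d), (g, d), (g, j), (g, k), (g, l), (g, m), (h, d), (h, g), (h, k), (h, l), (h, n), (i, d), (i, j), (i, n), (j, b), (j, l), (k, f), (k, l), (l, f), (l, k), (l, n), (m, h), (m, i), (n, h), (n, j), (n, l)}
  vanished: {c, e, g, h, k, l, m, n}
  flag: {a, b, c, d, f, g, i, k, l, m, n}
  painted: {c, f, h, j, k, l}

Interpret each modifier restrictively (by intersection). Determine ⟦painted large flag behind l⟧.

⟦behind l⟧ = {x : ⟨x, l⟩ ∈ ⟦behind⟧} = {a, b, c, d, g, h, j, k, n}
⟦flag⟧ = {a, b, c, d, f, g, i, k, l, m, n}
… ∩ ⟦behind l⟧ = {a, b, c, d, f, g, i, k, l, m, n} ∩ {a, b, c, d, g, h, j, k, n} = {a, b, c, d, g, k, n}
… ∩ ⟦painted⟧ = {a, b, c, d, g, k, n} ∩ {c, f, h, j, k, l} = {c, k}
… ∩ ⟦large⟧ = {c, k} ∩ {b, c, d, e, g, h, i, l, n} = {c}
So ⟦painted large flag behind l⟧ = {c}.

{c}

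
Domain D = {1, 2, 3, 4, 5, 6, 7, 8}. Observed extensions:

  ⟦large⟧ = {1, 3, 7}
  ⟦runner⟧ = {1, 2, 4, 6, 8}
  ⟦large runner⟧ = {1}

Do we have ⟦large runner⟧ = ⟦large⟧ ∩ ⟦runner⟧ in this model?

yes

⟦large⟧ ∩ ⟦runner⟧ = {1, 3, 7} ∩ {1, 2, 4, 6, 8} = {1}
Observed ⟦large runner⟧ = {1}.
These coincide, so the modifier is intersective here.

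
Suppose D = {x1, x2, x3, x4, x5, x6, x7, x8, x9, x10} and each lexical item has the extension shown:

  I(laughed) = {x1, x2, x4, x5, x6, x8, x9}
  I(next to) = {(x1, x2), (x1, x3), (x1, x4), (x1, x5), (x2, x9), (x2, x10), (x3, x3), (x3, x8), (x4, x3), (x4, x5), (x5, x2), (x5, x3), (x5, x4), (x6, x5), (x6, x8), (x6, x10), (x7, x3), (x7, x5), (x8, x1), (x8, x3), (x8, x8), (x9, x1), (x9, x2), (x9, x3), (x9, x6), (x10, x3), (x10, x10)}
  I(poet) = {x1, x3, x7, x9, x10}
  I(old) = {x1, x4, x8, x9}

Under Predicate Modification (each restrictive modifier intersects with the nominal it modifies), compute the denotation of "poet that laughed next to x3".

⟦that laughed⟧ = ⟦laughed⟧ = {x1, x2, x4, x5, x6, x8, x9}
⟦next to x3⟧ = {x : ⟨x, x3⟩ ∈ ⟦next to⟧} = {x1, x3, x4, x5, x7, x8, x9, x10}
⟦poet⟧ = {x1, x3, x7, x9, x10}
… ∩ ⟦that laughed⟧ = {x1, x3, x7, x9, x10} ∩ {x1, x2, x4, x5, x6, x8, x9} = {x1, x9}
… ∩ ⟦next to x3⟧ = {x1, x9} ∩ {x1, x3, x4, x5, x7, x8, x9, x10} = {x1, x9}
So ⟦poet that laughed next to x3⟧ = {x1, x9}.

{x1, x9}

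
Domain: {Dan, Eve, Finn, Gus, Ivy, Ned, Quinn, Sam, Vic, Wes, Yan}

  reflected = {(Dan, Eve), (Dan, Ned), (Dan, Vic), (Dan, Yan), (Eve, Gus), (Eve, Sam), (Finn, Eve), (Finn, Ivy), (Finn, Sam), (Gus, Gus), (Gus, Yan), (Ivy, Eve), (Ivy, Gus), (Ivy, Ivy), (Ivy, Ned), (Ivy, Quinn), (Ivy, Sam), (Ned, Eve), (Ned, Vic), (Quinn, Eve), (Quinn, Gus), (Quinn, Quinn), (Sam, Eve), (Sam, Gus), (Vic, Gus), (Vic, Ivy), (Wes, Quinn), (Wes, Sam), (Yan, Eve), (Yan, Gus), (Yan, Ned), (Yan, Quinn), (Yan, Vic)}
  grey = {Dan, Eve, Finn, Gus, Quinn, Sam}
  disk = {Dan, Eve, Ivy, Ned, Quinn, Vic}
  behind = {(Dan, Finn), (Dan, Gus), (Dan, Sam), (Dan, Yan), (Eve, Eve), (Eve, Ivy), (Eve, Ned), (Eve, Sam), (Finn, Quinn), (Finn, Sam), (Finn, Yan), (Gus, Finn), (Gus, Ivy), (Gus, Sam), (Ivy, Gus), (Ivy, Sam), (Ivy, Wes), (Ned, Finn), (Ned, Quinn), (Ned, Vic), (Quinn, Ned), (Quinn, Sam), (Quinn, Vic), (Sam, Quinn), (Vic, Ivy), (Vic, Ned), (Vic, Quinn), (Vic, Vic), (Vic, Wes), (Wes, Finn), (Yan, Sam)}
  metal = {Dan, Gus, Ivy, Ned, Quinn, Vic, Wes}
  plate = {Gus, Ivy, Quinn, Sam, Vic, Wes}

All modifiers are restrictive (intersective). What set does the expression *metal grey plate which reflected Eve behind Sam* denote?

{Quinn}

⟦which reflected Eve⟧ = {x : ⟨x, Eve⟩ ∈ ⟦reflected⟧} = {Dan, Finn, Ivy, Ned, Quinn, Sam, Yan}
⟦behind Sam⟧ = {x : ⟨x, Sam⟩ ∈ ⟦behind⟧} = {Dan, Eve, Finn, Gus, Ivy, Quinn, Yan}
⟦plate⟧ = {Gus, Ivy, Quinn, Sam, Vic, Wes}
… ∩ ⟦which reflected Eve⟧ = {Gus, Ivy, Quinn, Sam, Vic, Wes} ∩ {Dan, Finn, Ivy, Ned, Quinn, Sam, Yan} = {Ivy, Quinn, Sam}
… ∩ ⟦behind Sam⟧ = {Ivy, Quinn, Sam} ∩ {Dan, Eve, Finn, Gus, Ivy, Quinn, Yan} = {Ivy, Quinn}
… ∩ ⟦metal⟧ = {Ivy, Quinn} ∩ {Dan, Gus, Ivy, Ned, Quinn, Vic, Wes} = {Ivy, Quinn}
… ∩ ⟦grey⟧ = {Ivy, Quinn} ∩ {Dan, Eve, Finn, Gus, Quinn, Sam} = {Quinn}
So ⟦metal grey plate which reflected Eve behind Sam⟧ = {Quinn}.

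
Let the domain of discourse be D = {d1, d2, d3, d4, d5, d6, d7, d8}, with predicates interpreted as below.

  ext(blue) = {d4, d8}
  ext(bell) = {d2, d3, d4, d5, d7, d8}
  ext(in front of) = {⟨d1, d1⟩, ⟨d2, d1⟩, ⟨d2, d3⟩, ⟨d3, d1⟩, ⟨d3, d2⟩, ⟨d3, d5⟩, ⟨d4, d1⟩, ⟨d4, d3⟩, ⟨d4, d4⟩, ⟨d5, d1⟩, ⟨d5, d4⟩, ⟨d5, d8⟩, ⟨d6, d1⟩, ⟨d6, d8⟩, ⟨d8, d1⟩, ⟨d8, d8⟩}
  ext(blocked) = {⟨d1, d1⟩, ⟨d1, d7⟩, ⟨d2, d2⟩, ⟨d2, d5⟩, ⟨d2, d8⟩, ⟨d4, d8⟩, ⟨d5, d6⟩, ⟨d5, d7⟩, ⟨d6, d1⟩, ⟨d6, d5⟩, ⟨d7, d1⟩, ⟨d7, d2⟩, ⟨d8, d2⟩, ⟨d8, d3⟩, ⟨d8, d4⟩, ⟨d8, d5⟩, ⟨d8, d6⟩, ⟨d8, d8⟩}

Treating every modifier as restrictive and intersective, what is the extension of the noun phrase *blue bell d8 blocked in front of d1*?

⟦d8 blocked⟧ = {x : ⟨d8, x⟩ ∈ ⟦blocked⟧} = {d2, d3, d4, d5, d6, d8}
⟦in front of d1⟧ = {x : ⟨x, d1⟩ ∈ ⟦in front of⟧} = {d1, d2, d3, d4, d5, d6, d8}
⟦bell⟧ = {d2, d3, d4, d5, d7, d8}
… ∩ ⟦d8 blocked⟧ = {d2, d3, d4, d5, d7, d8} ∩ {d2, d3, d4, d5, d6, d8} = {d2, d3, d4, d5, d8}
… ∩ ⟦in front of d1⟧ = {d2, d3, d4, d5, d8} ∩ {d1, d2, d3, d4, d5, d6, d8} = {d2, d3, d4, d5, d8}
… ∩ ⟦blue⟧ = {d2, d3, d4, d5, d8} ∩ {d4, d8} = {d4, d8}
So ⟦blue bell d8 blocked in front of d1⟧ = {d4, d8}.

{d4, d8}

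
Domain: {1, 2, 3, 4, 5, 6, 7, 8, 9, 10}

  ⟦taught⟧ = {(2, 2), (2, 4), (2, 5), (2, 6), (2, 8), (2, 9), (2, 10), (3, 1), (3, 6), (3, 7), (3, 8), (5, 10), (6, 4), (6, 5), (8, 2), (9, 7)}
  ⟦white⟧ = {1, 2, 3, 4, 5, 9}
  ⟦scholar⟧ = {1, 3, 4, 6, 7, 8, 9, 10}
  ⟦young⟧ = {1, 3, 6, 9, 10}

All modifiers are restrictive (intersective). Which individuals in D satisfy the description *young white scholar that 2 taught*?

⟦that 2 taught⟧ = {x : ⟨2, x⟩ ∈ ⟦taught⟧} = {2, 4, 5, 6, 8, 9, 10}
⟦scholar⟧ = {1, 3, 4, 6, 7, 8, 9, 10}
… ∩ ⟦that 2 taught⟧ = {1, 3, 4, 6, 7, 8, 9, 10} ∩ {2, 4, 5, 6, 8, 9, 10} = {4, 6, 8, 9, 10}
… ∩ ⟦young⟧ = {4, 6, 8, 9, 10} ∩ {1, 3, 6, 9, 10} = {6, 9, 10}
… ∩ ⟦white⟧ = {6, 9, 10} ∩ {1, 2, 3, 4, 5, 9} = {9}
So ⟦young white scholar that 2 taught⟧ = {9}.

{9}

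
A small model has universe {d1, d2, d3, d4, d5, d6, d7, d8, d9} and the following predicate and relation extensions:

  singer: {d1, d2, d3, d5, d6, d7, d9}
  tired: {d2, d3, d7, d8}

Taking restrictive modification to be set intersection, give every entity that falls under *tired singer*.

{d2, d3, d7}

⟦singer⟧ = {d1, d2, d3, d5, d6, d7, d9}
… ∩ ⟦tired⟧ = {d1, d2, d3, d5, d6, d7, d9} ∩ {d2, d3, d7, d8} = {d2, d3, d7}
So ⟦tired singer⟧ = {d2, d3, d7}.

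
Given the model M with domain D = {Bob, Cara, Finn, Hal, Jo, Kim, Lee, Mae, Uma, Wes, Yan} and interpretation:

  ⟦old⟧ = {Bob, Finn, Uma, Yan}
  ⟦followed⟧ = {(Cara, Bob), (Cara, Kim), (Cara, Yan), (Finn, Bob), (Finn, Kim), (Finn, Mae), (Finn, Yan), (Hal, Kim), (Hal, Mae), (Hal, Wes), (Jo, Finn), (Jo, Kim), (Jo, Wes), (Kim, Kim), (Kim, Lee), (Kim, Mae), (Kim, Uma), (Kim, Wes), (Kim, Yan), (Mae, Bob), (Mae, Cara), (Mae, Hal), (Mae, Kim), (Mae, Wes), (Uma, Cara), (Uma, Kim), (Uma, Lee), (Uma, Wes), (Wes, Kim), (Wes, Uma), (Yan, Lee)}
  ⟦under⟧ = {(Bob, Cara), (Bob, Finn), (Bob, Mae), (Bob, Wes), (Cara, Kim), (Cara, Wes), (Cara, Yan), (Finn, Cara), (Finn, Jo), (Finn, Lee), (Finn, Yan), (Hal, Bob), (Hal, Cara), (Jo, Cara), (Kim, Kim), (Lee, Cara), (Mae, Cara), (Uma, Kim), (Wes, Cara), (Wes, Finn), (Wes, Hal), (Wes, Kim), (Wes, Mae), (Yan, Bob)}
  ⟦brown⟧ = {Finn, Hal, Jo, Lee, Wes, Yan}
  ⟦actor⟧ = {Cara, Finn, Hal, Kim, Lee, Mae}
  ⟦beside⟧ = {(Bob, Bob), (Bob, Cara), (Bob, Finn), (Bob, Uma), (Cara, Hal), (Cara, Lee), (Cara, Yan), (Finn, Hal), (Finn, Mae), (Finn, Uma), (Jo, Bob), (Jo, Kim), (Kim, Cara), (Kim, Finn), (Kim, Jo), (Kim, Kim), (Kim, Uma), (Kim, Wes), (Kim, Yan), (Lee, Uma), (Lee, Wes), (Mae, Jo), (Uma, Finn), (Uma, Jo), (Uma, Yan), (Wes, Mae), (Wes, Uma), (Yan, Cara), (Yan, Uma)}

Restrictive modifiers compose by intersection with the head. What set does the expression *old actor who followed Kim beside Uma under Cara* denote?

⟦who followed Kim⟧ = {x : ⟨x, Kim⟩ ∈ ⟦followed⟧} = {Cara, Finn, Hal, Jo, Kim, Mae, Uma, Wes}
⟦beside Uma⟧ = {x : ⟨x, Uma⟩ ∈ ⟦beside⟧} = {Bob, Finn, Kim, Lee, Wes, Yan}
⟦under Cara⟧ = {x : ⟨x, Cara⟩ ∈ ⟦under⟧} = {Bob, Finn, Hal, Jo, Lee, Mae, Wes}
⟦actor⟧ = {Cara, Finn, Hal, Kim, Lee, Mae}
… ∩ ⟦who followed Kim⟧ = {Cara, Finn, Hal, Kim, Lee, Mae} ∩ {Cara, Finn, Hal, Jo, Kim, Mae, Uma, Wes} = {Cara, Finn, Hal, Kim, Mae}
… ∩ ⟦beside Uma⟧ = {Cara, Finn, Hal, Kim, Mae} ∩ {Bob, Finn, Kim, Lee, Wes, Yan} = {Finn, Kim}
… ∩ ⟦under Cara⟧ = {Finn, Kim} ∩ {Bob, Finn, Hal, Jo, Lee, Mae, Wes} = {Finn}
… ∩ ⟦old⟧ = {Finn} ∩ {Bob, Finn, Uma, Yan} = {Finn}
So ⟦old actor who followed Kim beside Uma under Cara⟧ = {Finn}.

{Finn}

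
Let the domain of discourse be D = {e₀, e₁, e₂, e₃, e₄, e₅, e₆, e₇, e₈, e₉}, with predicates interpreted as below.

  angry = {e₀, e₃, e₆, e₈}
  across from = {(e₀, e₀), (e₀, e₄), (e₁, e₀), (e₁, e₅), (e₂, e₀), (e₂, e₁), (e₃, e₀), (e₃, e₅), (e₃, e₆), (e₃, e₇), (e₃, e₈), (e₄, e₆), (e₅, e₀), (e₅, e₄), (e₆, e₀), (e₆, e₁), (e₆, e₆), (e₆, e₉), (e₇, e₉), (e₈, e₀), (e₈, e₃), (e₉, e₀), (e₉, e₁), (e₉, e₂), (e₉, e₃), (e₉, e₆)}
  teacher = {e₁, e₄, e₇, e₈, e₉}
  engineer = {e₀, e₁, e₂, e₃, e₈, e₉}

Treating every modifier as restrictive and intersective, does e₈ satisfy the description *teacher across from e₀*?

yes

⟦across from e₀⟧ = {x : ⟨x, e₀⟩ ∈ ⟦across from⟧} = {e₀, e₁, e₂, e₃, e₅, e₆, e₈, e₉}
⟦teacher⟧ = {e₁, e₄, e₇, e₈, e₉}
… ∩ ⟦across from e₀⟧ = {e₁, e₄, e₇, e₈, e₉} ∩ {e₀, e₁, e₂, e₃, e₅, e₆, e₈, e₉} = {e₁, e₈, e₉}
⟦teacher across from e₀⟧ = {e₁, e₈, e₉}; e₈ ∈ this set.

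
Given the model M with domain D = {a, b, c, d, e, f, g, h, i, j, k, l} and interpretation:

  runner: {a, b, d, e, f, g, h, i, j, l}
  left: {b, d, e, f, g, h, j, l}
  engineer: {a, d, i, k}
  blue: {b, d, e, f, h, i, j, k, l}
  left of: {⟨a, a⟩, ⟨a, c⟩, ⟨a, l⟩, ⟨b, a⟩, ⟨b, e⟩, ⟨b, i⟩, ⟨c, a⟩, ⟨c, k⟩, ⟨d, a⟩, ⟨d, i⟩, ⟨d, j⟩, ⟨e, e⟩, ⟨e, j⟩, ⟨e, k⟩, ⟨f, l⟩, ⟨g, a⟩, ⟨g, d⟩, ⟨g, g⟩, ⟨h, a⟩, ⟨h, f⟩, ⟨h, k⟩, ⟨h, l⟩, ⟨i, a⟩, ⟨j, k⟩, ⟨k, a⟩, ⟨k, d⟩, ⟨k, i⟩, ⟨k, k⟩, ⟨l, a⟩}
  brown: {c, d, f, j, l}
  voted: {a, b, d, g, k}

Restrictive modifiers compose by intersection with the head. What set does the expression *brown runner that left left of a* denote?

⟦that left⟧ = ⟦left⟧ = {b, d, e, f, g, h, j, l}
⟦left of a⟧ = {x : ⟨x, a⟩ ∈ ⟦left of⟧} = {a, b, c, d, g, h, i, k, l}
⟦runner⟧ = {a, b, d, e, f, g, h, i, j, l}
… ∩ ⟦that left⟧ = {a, b, d, e, f, g, h, i, j, l} ∩ {b, d, e, f, g, h, j, l} = {b, d, e, f, g, h, j, l}
… ∩ ⟦left of a⟧ = {b, d, e, f, g, h, j, l} ∩ {a, b, c, d, g, h, i, k, l} = {b, d, g, h, l}
… ∩ ⟦brown⟧ = {b, d, g, h, l} ∩ {c, d, f, j, l} = {d, l}
So ⟦brown runner that left left of a⟧ = {d, l}.

{d, l}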